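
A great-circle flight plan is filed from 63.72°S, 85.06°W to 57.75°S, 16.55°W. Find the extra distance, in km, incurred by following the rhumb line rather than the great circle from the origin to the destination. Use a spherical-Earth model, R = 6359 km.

Great circle: cos σ = sin φ₁ sin φ₂ + cos φ₁ cos φ₂ cos Δλ,  σ = 0.5645 rad → d_gc = 3589.5 km
Rhumb line: Δψ = +0.2139, q = Δφ/Δψ = 0.4872, d_rh = R√(Δφ²+q²Δλ²) = 3763.4 km
Excess = 3763.4 − 3589.5 = 173.9 ≈ 174 km

174 km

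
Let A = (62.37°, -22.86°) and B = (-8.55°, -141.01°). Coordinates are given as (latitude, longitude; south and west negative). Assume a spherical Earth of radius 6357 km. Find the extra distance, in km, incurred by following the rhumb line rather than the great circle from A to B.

836 km

Great circle: cos σ = sin φ₁ sin φ₂ + cos φ₁ cos φ₂ cos Δλ,  σ = 1.9263 rad → d_gc = 12245.6 km
Rhumb line: Δψ = -1.5526, q = Δφ/Δψ = 0.7972, d_rh = R√(Δφ²+q²Δλ²) = 13081.8 km
Excess = 13081.8 − 12245.6 = 836.2 ≈ 836 km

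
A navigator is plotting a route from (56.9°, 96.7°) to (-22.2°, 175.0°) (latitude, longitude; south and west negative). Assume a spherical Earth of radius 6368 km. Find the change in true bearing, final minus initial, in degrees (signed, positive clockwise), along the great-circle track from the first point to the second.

Initial bearing θ₁ = atan2(sin Δλ cos φ₂, cos φ₁ sin φ₂ − sin φ₁ cos φ₂ cos Δλ) = 111.85°
Final bearing θ₂ = (initial bearing from the destination back to the start) + 180° = 146.81°
Δθ = θ₂ − θ₁ = +35.0°

+35.0°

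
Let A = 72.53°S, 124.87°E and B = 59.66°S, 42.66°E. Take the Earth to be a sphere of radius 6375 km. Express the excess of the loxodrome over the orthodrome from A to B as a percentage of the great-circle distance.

7.7%

Great circle: σ = 0.5665 rad → d_gc = Rσ = 3611.4 km
Rhumb: Δφ = +0.2246, Δλ = -1.4348, Δψ = +0.5679, q = Δφ/Δψ = 0.3955 → d_rh = R√(Δφ²+q²Δλ²) = 3890.8 km
Excess = (3890.8 − 3611.4) / 3611.4 = 279.4 / 3611.4 = 7.74% ≈ 7.7%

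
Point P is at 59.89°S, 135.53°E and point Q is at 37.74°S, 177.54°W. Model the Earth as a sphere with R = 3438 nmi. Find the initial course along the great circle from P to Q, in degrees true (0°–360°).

N = sin Δλ·cos φ₂ = +0.5777;  D = cos φ₁ sin φ₂ − sin φ₁ cos φ₂ cos Δλ = +0.1601
initial course = atan2(N, D) = 74.51°

74.5°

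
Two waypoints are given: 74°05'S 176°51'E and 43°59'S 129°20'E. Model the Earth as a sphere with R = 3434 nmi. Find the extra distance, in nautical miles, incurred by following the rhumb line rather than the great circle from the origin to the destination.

48 nmi

Great circle: cos σ = sin φ₁ sin φ₂ + cos φ₁ cos φ₂ cos Δλ,  σ = 0.6417 rad → d_gc = 2203.5 nmi
Rhumb line: Δψ = +1.1110, q = Δφ/Δψ = 0.4728, d_rh = R√(Δφ²+q²Δλ²) = 2251.2 nmi
Excess = 2251.2 − 2203.5 = 47.7 ≈ 48 nmi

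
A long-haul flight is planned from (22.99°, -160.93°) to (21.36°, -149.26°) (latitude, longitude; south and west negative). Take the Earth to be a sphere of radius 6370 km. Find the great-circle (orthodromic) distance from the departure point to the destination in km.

Haversine: a = sin²(Δφ/2)+cos φ₁ cos φ₂ sin²(Δλ/2) = 0.00906;  σ = 2·atan2(√a,√(1−a))
σ = 10.926° → d = Rσ = 6370·0.19069 = 1215 km

1215 km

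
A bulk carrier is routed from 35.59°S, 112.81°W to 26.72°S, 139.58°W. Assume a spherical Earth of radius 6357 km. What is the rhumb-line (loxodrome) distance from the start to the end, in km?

2722 km

Δψ = ln[tan(π/4+φ₂/2)/tan(π/4+φ₁/2)] = +0.1812;  Δφ = +0.1548 rad,  Δλ = -0.4672 rad
q = Δφ/Δψ = 0.8543
d = R·√(Δφ² + q²Δλ²) = 6357·0.42812 = 2722 km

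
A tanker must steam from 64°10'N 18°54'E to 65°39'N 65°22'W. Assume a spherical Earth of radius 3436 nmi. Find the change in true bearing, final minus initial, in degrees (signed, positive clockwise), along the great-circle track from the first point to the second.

At departure: θ₁ = atan2(sin Δλ cos φ₂, cos φ₁ sin φ₂ − sin φ₁ cos φ₂ cos Δλ) = 311.26°
At arrival: θ₂ = atan2(sin Δλ cos φ₁, −cos φ₂ sin φ₁ + sin φ₂ cos φ₁ cos Δλ) = 232.60°
Δθ = θ₂ − θ₁ = -78.7°

-78.7°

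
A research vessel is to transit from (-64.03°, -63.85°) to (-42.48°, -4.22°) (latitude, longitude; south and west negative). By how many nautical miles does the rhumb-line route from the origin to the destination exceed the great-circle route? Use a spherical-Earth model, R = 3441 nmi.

74 nmi

Great circle: cos σ = sin φ₁ sin φ₂ + cos φ₁ cos φ₂ cos Δλ,  σ = 0.6913 rad → d_gc = 2378.7 nmi
Rhumb line: Δψ = +0.6466, q = Δφ/Δψ = 0.5817, d_rh = R√(Δφ²+q²Δλ²) = 2452.4 nmi
Excess = 2452.4 − 2378.7 = 73.7 ≈ 74 nmi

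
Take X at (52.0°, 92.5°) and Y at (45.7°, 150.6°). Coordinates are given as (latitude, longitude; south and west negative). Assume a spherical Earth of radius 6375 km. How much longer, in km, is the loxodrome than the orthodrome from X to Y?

Great circle: cos σ = sin φ₁ sin φ₂ + cos φ₁ cos φ₂ cos Δλ,  σ = 0.6580 rad → d_gc = 4194.97 km
Rhumb line: Δψ = -0.1674, q = Δφ/Δψ = 0.6568, d_rh = R√(Δφ²+q²Δλ²) = 4303.54 km
Excess = 4303.54 − 4194.97 = 108.57 ≈ 109 km

109 km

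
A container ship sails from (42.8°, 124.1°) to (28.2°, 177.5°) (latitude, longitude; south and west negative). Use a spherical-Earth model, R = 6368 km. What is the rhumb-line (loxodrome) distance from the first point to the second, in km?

5072 km

Δψ = ln[tan(π/4+φ₂/2)/tan(π/4+φ₁/2)] = -0.3147;  Δφ = -0.2548 rad,  Δλ = +0.9320 rad
q = Δφ/Δψ = 0.8097
d = R·√(Δφ² + q²Δλ²) = 6368·0.79646 = 5072 km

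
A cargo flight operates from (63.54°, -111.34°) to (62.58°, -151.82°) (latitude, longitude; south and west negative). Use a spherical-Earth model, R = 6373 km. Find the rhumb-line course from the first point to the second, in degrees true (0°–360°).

267.0°

Δψ = ln[tan(π/4+φ₂/2)/tan(π/4+φ₁/2)] = -0.0370
Δλ = -0.7065 rad (taken the short way round)
course = atan2(Δλ, Δψ) = 267.00°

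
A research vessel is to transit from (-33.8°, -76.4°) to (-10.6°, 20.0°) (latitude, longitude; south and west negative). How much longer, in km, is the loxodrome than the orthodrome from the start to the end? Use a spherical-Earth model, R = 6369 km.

231 km

Great circle: cos σ = sin φ₁ sin φ₂ + cos φ₁ cos φ₂ cos Δλ,  σ = 1.5595 rad → d_gc = 9932.5 km
Rhumb line: Δψ = +0.4414, q = Δφ/Δψ = 0.9174, d_rh = R√(Δφ²+q²Δλ²) = 10163.1 km
Excess = 10163.1 − 9932.5 = 230.6 ≈ 231 km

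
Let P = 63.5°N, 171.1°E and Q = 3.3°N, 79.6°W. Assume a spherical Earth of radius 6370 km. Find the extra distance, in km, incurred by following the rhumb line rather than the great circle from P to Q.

756 km

Great circle: cos σ = sin φ₁ sin φ₂ + cos φ₁ cos φ₂ cos Δλ,  σ = 1.6667 rad → d_gc = 10616.6 km
Rhumb line: Δψ = -1.3885, q = Δφ/Δψ = 0.7567, d_rh = R√(Δφ²+q²Δλ²) = 11372.9 km
Excess = 11372.9 − 10616.6 = 756.3 ≈ 756 km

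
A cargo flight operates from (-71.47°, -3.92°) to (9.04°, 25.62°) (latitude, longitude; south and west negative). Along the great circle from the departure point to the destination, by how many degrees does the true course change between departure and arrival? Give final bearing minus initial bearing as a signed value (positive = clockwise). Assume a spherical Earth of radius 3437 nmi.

At departure: θ₁ = atan2(sin Δλ cos φ₂, cos φ₁ sin φ₂ − sin φ₁ cos φ₂ cos Δλ) = 29.39°
At arrival: θ₂ = atan2(sin Δλ cos φ₁, −cos φ₂ sin φ₁ + sin φ₂ cos φ₁ cos Δλ) = 9.09°
Δθ = θ₂ − θ₁ = -20.3°

-20.3°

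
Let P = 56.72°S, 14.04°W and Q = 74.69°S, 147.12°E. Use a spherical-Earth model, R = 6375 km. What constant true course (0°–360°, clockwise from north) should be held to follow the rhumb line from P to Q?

105.9°

Meridional parts: M(φ₁)=-1.2077, M(φ₂)=-2.0069 → ΔM = -0.7992;  Δλ = +2.8128 rad
tan C = Δλ / ΔM = -3.5197 → C = 105.86°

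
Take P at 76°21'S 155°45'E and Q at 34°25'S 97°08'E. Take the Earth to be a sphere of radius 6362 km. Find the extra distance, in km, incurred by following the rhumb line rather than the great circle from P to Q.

171 km

Great circle: cos σ = sin φ₁ sin φ₂ + cos φ₁ cos φ₂ cos Δλ,  σ = 0.8624 rad → d_gc = 5486.5 km
Rhumb line: Δψ = +1.4824, q = Δφ/Δψ = 0.4937, d_rh = R√(Δφ²+q²Δλ²) = 5657.3 km
Excess = 5657.3 − 5486.5 = 170.8 ≈ 171 km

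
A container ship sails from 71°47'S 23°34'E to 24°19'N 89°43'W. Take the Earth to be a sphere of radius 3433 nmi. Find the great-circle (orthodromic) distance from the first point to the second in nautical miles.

7205 nmi

cos σ = sin φ₁ sin φ₂ + cos φ₁ cos φ₂ cos Δλ
      = sin(-71.78°)sin(24.32°) + cos(-71.78°)cos(24.32°)cos(-113.28°) = -0.5037
σ = 120.248° → d = Rσ = 3433·2.09873 = 7205 nmi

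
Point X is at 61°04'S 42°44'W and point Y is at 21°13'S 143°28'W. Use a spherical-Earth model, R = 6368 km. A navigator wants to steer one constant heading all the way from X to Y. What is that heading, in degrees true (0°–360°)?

Meridional parts: M(φ₁)=-1.3548, M(φ₂)=-0.3791 → ΔM = +0.9757;  Δλ = -1.7581 rad
tan C = Δλ / ΔM = -1.8018 → C = 299.03°

299.0°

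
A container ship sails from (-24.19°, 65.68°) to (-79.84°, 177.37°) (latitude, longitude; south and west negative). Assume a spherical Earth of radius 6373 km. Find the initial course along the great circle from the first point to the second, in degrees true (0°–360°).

N = sin Δλ·cos φ₂ = +0.1639;  D = cos φ₁ sin φ₂ − sin φ₁ cos φ₂ cos Δλ = -0.9246
initial course = atan2(N, D) = 169.95°

169.9°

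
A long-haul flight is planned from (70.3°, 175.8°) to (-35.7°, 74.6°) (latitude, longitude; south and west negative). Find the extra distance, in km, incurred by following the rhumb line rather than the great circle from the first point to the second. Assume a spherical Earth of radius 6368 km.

Great circle: cos σ = sin φ₁ sin φ₂ + cos φ₁ cos φ₂ cos Δλ,  σ = 2.2175 rad → d_gc = 14121.0 km
Rhumb line: Δψ = -2.4187, q = Δφ/Δψ = 0.7649, d_rh = R√(Δφ²+q²Δλ²) = 14588.1 km
Excess = 14588.1 − 14121.0 = 467.1 ≈ 467 km

467 km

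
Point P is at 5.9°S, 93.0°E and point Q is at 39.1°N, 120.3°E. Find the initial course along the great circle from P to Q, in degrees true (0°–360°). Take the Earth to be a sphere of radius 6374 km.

27.0°

N = sin Δλ·cos φ₂ = +0.3559;  D = cos φ₁ sin φ₂ − sin φ₁ cos φ₂ cos Δλ = +0.6982
initial course = atan2(N, D) = 27.01°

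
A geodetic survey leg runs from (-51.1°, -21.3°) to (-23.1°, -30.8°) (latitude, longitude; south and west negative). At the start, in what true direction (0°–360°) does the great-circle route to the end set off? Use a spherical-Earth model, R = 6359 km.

341.7°

N = sin Δλ·cos φ₂ = -0.1518;  D = cos φ₁ sin φ₂ − sin φ₁ cos φ₂ cos Δλ = +0.4597
initial course = atan2(N, D) = 341.72°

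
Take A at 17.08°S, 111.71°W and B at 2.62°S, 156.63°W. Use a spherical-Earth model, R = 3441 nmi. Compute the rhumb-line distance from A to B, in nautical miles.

Δψ = ln[tan(π/4+φ₂/2)/tan(π/4+φ₁/2)] = +0.2569;  Δφ = +0.2524 rad,  Δλ = -0.7840 rad
q = Δφ/Δψ = 0.9825
d = R·√(Δφ² + q²Δλ²) = 3441·0.81056 = 2789 nmi

2789 nmi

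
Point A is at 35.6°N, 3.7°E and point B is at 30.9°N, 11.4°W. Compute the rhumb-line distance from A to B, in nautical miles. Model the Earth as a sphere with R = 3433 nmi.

Rhumb course C = atan2(Δλ, Δψ) with Δψ = ln[tan(π/4+φ₂/2)/tan(π/4+φ₁/2)] = -0.0981, Δλ = -0.2635 → C = 249.58°
d = R·|Δφ| / |cos C| = 3433·0.08203 / 0.34897 = 807 nmi

807 nmi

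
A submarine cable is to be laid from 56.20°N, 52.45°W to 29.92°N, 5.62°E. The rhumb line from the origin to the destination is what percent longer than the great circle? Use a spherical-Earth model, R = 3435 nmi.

Great circle: σ = 0.8373 rad → d_gc = Rσ = 2876.0 nmi
Rhumb: Δφ = -0.4587, Δλ = +1.0135, Δψ = -0.6436, q = Δφ/Δψ = 0.7127 → d_rh = R√(Δφ²+q²Δλ²) = 2939.0 nmi
Excess = (2939.0 − 2876.0) / 2876.0 = 63.0 / 2876.0 = 2.19% ≈ 2.2%

2.2%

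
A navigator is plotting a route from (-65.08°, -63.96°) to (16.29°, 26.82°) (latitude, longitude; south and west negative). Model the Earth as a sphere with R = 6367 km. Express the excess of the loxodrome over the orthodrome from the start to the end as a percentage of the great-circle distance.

3.2%

Great circle: σ = 1.8337 rad → d_gc = Rσ = 11675.2 km
Rhumb: Δφ = +1.4202, Δλ = +1.5844, Δψ = +1.7980, q = Δφ/Δψ = 0.7899 → d_rh = R√(Δφ²+q²Δλ²) = 12052.1 km
Excess = (12052.1 − 11675.2) / 11675.2 = 376.9 / 11675.2 = 3.23% ≈ 3.2%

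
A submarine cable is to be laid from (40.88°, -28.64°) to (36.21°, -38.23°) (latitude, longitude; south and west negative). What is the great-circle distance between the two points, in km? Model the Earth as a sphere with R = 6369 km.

cos σ = sin φ₁ sin φ₂ + cos φ₁ cos φ₂ cos Δλ
      = sin(40.88°)sin(36.21°) + cos(40.88°)cos(36.21°)cos(-9.59°) = 0.9882
σ = 8.828° → d = Rσ = 6369·0.15407 = 981 km

981 km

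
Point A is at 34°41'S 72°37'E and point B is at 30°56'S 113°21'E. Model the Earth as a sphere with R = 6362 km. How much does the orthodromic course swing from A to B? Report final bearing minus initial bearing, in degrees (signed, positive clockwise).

-22.8°

At departure: θ₁ = atan2(sin Δλ cos φ₂, cos φ₁ sin φ₂ − sin φ₁ cos φ₂ cos Δλ) = 95.39°
At arrival: θ₂ = atan2(sin Δλ cos φ₁, −cos φ₂ sin φ₁ + sin φ₂ cos φ₁ cos Δλ) = 72.63°
Δθ = θ₂ − θ₁ = -22.8°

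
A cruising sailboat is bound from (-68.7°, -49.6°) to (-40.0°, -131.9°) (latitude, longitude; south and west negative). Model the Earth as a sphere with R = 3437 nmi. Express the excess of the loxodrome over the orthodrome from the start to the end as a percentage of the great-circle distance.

Great circle: σ = 0.8813 rad → d_gc = Rσ = 3029.0 nmi
Rhumb: Δφ = +0.5009, Δλ = -1.4364, Δψ = +0.9081, q = Δφ/Δψ = 0.5516 → d_rh = R√(Δφ²+q²Δλ²) = 3221.7 nmi
Excess = (3221.7 − 3029.0) / 3029.0 = 192.7 / 3029.0 = 6.36% ≈ 6.4%

6.4%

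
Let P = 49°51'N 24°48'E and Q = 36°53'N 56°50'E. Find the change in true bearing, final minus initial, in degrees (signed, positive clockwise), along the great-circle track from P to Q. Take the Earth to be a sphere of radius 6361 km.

At departure: θ₁ = atan2(sin Δλ cos φ₂, cos φ₁ sin φ₂ − sin φ₁ cos φ₂ cos Δλ) = 107.20°
At arrival: θ₂ = atan2(sin Δλ cos φ₁, −cos φ₂ sin φ₁ + sin φ₂ cos φ₁ cos Δλ) = 129.64°
Δθ = θ₂ − θ₁ = +22.4°

+22.4°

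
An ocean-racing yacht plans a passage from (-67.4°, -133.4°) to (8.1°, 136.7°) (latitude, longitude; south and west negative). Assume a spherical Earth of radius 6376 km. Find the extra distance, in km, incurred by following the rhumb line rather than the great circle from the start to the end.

435 km

Great circle: cos σ = sin φ₁ sin φ₂ + cos φ₁ cos φ₂ cos Δλ,  σ = 1.7006 rad → d_gc = 10842.9 km
Rhumb line: Δψ = +1.7522, q = Δφ/Δψ = 0.7520, d_rh = R√(Δφ²+q²Δλ²) = 11278.1 km
Excess = 11278.1 − 10842.9 = 435.2 ≈ 435 km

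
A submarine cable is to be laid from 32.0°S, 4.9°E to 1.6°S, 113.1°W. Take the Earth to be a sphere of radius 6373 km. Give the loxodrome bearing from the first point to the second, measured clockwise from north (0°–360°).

285.3°

Δψ = ln[tan(π/4+φ₂/2)/tan(π/4+φ₁/2)] = +0.5621
Δλ = -2.0595 rad (taken the short way round)
course = atan2(Δλ, Δψ) = 285.27°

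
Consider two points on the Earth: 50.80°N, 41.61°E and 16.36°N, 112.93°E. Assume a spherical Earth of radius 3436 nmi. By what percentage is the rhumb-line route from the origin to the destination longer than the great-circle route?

2.4%

Great circle: σ = 1.1456 rad → d_gc = Rσ = 3936.2 nmi
Rhumb: Δφ = -0.6011, Δλ = +1.2448, Δψ = -0.7431, q = Δφ/Δψ = 0.8089 → d_rh = R√(Δφ²+q²Δλ²) = 4029.3 nmi
Excess = (4029.3 − 3936.2) / 3936.2 = 93.1 / 3936.2 = 2.37% ≈ 2.4%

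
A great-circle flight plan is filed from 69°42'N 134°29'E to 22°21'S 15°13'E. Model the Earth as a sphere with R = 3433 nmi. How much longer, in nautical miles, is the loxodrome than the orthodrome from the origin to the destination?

485 nmi

Great circle: cos σ = sin φ₁ sin φ₂ + cos φ₁ cos φ₂ cos Δλ,  σ = 2.1101 rad → d_gc = 7243.9 nmi
Rhumb line: Δψ = -2.1206, q = Δφ/Δψ = 0.7576, d_rh = R√(Δφ²+q²Δλ²) = 7728.5 nmi
Excess = 7728.5 − 7243.9 = 484.6 ≈ 485 nmi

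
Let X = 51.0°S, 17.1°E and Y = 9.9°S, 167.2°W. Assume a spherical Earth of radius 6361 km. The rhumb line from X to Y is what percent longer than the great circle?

27.3%

Great circle: σ = 2.0767 rad → d_gc = Rσ = 13209.8 km
Rhumb: Δφ = +0.7173, Δλ = +3.0665, Δψ = +0.8645, q = Δφ/Δψ = 0.8298 → d_rh = R√(Δφ²+q²Δλ²) = 16817.0 km
Excess = (16817.0 − 13209.8) / 13209.8 = 3607.2 / 13209.8 = 27.31% ≈ 27.3%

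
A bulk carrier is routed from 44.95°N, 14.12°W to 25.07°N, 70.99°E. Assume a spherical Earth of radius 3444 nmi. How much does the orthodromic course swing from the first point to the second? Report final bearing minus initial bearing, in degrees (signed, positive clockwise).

Initial bearing θ₁ = atan2(sin Δλ cos φ₂, cos φ₁ sin φ₂ − sin φ₁ cos φ₂ cos Δλ) = 74.79°
Final bearing θ₂ = (initial bearing from the destination back to the start) + 180° = 131.06°
Δθ = θ₂ − θ₁ = +56.3°

+56.3°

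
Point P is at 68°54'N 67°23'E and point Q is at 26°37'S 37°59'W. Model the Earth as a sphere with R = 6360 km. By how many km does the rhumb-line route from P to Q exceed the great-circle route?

573 km

Great circle: cos σ = sin φ₁ sin φ₂ + cos φ₁ cos φ₂ cos Δλ,  σ = 2.0982 rad → d_gc = 13344.38 km
Rhumb line: Δψ = -2.1629, q = Δφ/Δψ = 0.7708, d_rh = R√(Δφ²+q²Δλ²) = 13916.93 km
Excess = 13916.93 − 13344.38 = 572.55 ≈ 573 km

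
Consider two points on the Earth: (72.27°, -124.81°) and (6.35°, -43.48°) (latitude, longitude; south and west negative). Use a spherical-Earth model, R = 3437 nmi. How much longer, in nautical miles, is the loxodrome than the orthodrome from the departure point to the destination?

217 nmi

Great circle: cos σ = sin φ₁ sin φ₂ + cos φ₁ cos φ₂ cos Δλ,  σ = 1.4192 rad → d_gc = 4877.9 nmi
Rhumb line: Δψ = -1.7470, q = Δφ/Δψ = 0.6586, d_rh = R√(Δφ²+q²Δλ²) = 5095.1 nmi
Excess = 5095.1 − 4877.9 = 217.2 ≈ 217 nmi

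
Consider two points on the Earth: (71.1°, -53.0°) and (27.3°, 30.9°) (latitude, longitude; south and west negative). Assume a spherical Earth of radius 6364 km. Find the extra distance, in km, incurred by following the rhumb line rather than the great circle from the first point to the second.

Great circle: cos σ = sin φ₁ sin φ₂ + cos φ₁ cos φ₂ cos Δλ,  σ = 1.0877 rad → d_gc = 6922.2 km
Rhumb line: Δψ = -1.2975, q = Δφ/Δψ = 0.5892, d_rh = R√(Δφ²+q²Δλ²) = 7335.8 km
Excess = 7335.8 − 6922.2 = 413.6 ≈ 414 km

414 km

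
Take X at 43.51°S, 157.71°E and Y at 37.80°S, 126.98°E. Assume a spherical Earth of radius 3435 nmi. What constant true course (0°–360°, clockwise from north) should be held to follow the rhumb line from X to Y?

283.8°

Δψ = ln[tan(π/4+φ₂/2)/tan(π/4+φ₁/2)] = +0.1315
Δλ = -0.5363 rad (taken the short way round)
course = atan2(Δλ, Δψ) = 283.78°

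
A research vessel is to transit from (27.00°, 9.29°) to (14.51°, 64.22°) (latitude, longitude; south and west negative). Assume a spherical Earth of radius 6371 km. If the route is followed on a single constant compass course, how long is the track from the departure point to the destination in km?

5864 km

Δψ = ln[tan(π/4+φ₂/2)/tan(π/4+φ₁/2)] = -0.2337;  Δφ = -0.2180 rad,  Δλ = +0.9587 rad
q = Δφ/Δψ = 0.9327
d = R·√(Δφ² + q²Δλ²) = 6371·0.92039 = 5864 km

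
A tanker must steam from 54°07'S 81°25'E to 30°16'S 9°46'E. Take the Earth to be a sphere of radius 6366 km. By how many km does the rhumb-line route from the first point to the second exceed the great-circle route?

206 km

Great circle: cos σ = sin φ₁ sin φ₂ + cos φ₁ cos φ₂ cos Δλ,  σ = 0.9670 rad → d_gc = 6156.1 km
Rhumb line: Δψ = +0.5730, q = Δφ/Δψ = 0.7265, d_rh = R√(Δφ²+q²Δλ²) = 6361.8 km
Excess = 6361.8 − 6156.1 = 205.7 ≈ 206 km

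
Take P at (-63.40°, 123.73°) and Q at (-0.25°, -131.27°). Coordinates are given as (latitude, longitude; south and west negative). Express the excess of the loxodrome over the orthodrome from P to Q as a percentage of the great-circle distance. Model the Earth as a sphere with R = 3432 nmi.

Great circle: σ = 1.6830 rad → d_gc = Rσ = 5776.1 nmi
Rhumb: Δφ = +1.1022, Δλ = +1.8326, Δψ = +1.4379, q = Δφ/Δψ = 0.7665 → d_rh = R√(Δφ²+q²Δλ²) = 6127.8 nmi
Excess = (6127.8 − 5776.1) / 5776.1 = 351.7 / 5776.1 = 6.09% ≈ 6.1%

6.1%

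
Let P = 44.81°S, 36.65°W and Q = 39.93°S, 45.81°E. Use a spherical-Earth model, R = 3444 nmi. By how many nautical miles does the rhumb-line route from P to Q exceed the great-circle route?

159 nmi

Great circle: cos σ = sin φ₁ sin φ₂ + cos φ₁ cos φ₂ cos Δλ,  σ = 1.0196 rad → d_gc = 3511.4 nmi
Rhumb line: Δψ = +0.1154, q = Δφ/Δψ = 0.7382, d_rh = R√(Δφ²+q²Δλ²) = 3670.8 nmi
Excess = 3670.8 − 3511.4 = 159.4 ≈ 159 nmi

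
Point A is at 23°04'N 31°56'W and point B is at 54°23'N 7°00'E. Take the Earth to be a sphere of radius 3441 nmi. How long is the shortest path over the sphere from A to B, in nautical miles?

Haversine: a = sin²(Δφ/2)+cos φ₁ cos φ₂ sin²(Δλ/2) = 0.13235;  σ = 2·atan2(√a,√(1−a))
σ = 42.668° → d = Rσ = 3441·0.74470 = 2562 nmi

2562 nmi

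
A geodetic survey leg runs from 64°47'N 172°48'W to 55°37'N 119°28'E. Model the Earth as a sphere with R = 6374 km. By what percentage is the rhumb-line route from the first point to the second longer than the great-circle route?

Great circle: σ = 0.5776 rad → d_gc = Rσ = 3681.4 km
Rhumb: Δφ = -0.1600, Δλ = -1.1822, Δψ = -0.3244, q = Δφ/Δψ = 0.4932 → d_rh = R√(Δφ²+q²Δλ²) = 3853.6 km
Excess = (3853.6 − 3681.4) / 3681.4 = 172.2 / 3681.4 = 4.68% ≈ 4.7%

4.7%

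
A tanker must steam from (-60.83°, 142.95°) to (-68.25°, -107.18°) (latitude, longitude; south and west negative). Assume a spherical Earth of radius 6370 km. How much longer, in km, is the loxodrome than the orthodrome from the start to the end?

Great circle: cos σ = sin φ₁ sin φ₂ + cos φ₁ cos φ₂ cos Δλ,  σ = 0.7233 rad → d_gc = 4607.4 km
Rhumb line: Δψ = -0.3033, q = Δφ/Δψ = 0.4269, d_rh = R√(Δφ²+q²Δλ²) = 5279.6 km
Excess = 5279.6 − 4607.4 = 672.2 ≈ 672 km

672 km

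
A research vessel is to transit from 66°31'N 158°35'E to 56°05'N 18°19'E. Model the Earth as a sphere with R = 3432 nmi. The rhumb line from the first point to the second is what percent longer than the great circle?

Great circle: σ = 0.9396 rad → d_gc = Rσ = 3224.6 nmi
Rhumb: Δφ = -0.1821, Δλ = -2.4481, Δψ = -0.3833, q = Δφ/Δψ = 0.4751 → d_rh = R√(Δφ²+q²Δλ²) = 4040.3 nmi
Excess = (4040.3 − 3224.6) / 3224.6 = 815.7 / 3224.6 = 25.30% ≈ 25.3%

25.3%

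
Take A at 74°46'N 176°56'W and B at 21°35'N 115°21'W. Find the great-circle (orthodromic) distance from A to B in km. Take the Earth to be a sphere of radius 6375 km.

Haversine: a = sin²(Δφ/2)+cos φ₁ cos φ₂ sin²(Δλ/2) = 0.26440;  σ = 2·atan2(√a,√(1−a))
σ = 61.888° → d = Rσ = 6375·1.08015 = 6886 km

6886 km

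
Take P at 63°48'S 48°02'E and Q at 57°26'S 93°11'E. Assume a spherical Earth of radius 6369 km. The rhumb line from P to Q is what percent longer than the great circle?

2.0%

Great circle: σ = 0.3929 rad → d_gc = Rσ = 2502.7 km
Rhumb: Δφ = +0.1111, Δλ = +0.7880, Δψ = +0.2273, q = Δφ/Δψ = 0.4888 → d_rh = R√(Δφ²+q²Δλ²) = 2553.3 km
Excess = (2553.3 − 2502.7) / 2502.7 = 50.6 / 2502.7 = 2.02% ≈ 2.0%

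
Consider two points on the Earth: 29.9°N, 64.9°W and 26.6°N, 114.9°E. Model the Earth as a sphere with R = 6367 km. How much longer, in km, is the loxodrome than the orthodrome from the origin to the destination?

Great circle: cos σ = sin φ₁ sin φ₂ + cos φ₁ cos φ₂ cos Δλ,  σ = 2.1555 rad → d_gc = 13723.92 km
Rhumb line: Δψ = -0.0654, q = Δφ/Δψ = 0.8807, d_rh = R√(Δφ²+q²Δλ²) = 17600.44 km
Excess = 17600.44 − 13723.92 = 3876.52 ≈ 3877 km

3877 km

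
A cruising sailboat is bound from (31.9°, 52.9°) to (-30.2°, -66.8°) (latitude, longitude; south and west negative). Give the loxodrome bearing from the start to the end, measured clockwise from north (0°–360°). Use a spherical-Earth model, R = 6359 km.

241.4°

Δψ = ln[tan(π/4+φ₂/2)/tan(π/4+φ₁/2)] = -1.1413
Δλ = -2.0892 rad (taken the short way round)
course = atan2(Δλ, Δψ) = 241.35°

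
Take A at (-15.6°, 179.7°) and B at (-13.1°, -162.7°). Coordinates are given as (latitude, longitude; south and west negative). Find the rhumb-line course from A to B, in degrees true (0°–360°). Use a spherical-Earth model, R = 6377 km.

81.7°

Meridional parts: M(φ₁)=-0.2757, M(φ₂)=-0.2307 → ΔM = +0.0450;  Δλ = +0.3072 rad
tan C = Δλ / ΔM = +6.8197 → C = 81.66°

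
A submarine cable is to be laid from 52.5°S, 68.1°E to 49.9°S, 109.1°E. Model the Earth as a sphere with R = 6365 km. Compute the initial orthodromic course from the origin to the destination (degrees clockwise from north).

100.7°

θ = atan2( sin Δλ·cos φ₂ ,  cos φ₁ sin φ₂ − sin φ₁ cos φ₂ cos Δλ )
  = atan2(+0.4226, -0.0800) = 100.72°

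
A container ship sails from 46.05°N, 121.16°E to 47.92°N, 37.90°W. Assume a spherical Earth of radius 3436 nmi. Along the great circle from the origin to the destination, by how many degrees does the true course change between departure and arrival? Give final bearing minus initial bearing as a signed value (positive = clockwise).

At departure: θ₁ = atan2(sin Δλ cos φ₂, cos φ₁ sin φ₂ − sin φ₁ cos φ₂ cos Δλ) = 346.07°
At arrival: θ₂ = atan2(sin Δλ cos φ₁, −cos φ₂ sin φ₁ + sin φ₂ cos φ₁ cos Δλ) = 194.44°
Δθ = θ₂ − θ₁ = -151.6°

-151.6°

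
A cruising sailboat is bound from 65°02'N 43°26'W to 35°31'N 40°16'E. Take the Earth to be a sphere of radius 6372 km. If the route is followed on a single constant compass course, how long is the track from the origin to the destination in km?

Δψ = ln[tan(π/4+φ₂/2)/tan(π/4+φ₁/2)] = -0.8440;  Δφ = -0.5152 rad,  Δλ = +1.4608 rad
q = Δφ/Δψ = 0.6104
d = R·√(Δφ² + q²Δλ²) = 6372·1.02984 = 6562 km

6562 km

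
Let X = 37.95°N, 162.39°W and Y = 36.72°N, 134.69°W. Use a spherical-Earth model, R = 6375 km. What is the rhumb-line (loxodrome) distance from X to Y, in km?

Δψ = ln[tan(π/4+φ₂/2)/tan(π/4+φ₁/2)] = -0.0270;  Δφ = -0.0215 rad,  Δλ = +0.4835 rad
q = Δφ/Δψ = 0.7951
d = R·√(Δφ² + q²Δλ²) = 6375·0.38498 = 2454 km

2454 km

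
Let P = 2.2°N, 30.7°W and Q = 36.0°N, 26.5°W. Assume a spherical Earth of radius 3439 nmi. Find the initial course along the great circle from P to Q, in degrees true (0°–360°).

N = sin Δλ·cos φ₂ = +0.0593;  D = cos φ₁ sin φ₂ − sin φ₁ cos φ₂ cos Δλ = +0.5564
initial course = atan2(N, D) = 6.08°

6.1°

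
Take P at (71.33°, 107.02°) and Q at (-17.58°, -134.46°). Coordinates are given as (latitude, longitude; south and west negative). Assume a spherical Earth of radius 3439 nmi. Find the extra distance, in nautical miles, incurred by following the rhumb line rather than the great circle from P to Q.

523 nmi

Great circle: cos σ = sin φ₁ sin φ₂ + cos φ₁ cos φ₂ cos Δλ,  σ = 2.0173 rad → d_gc = 6937.6 nmi
Rhumb line: Δψ = -2.1173, q = Δφ/Δψ = 0.7329, d_rh = R√(Δφ²+q²Δλ²) = 7460.6 nmi
Excess = 7460.6 − 6937.6 = 523.0 ≈ 523 nmi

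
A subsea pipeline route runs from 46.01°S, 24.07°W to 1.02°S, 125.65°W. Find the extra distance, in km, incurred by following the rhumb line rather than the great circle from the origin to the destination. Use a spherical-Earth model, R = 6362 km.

347 km

Great circle: cos σ = sin φ₁ sin φ₂ + cos φ₁ cos φ₂ cos Δλ,  σ = 1.6977 rad → d_gc = 10800.9 km
Rhumb line: Δψ = +0.8887, q = Δφ/Δψ = 0.8835, d_rh = R√(Δφ²+q²Δλ²) = 11147.7 km
Excess = 11147.7 − 10800.9 = 346.8 ≈ 347 km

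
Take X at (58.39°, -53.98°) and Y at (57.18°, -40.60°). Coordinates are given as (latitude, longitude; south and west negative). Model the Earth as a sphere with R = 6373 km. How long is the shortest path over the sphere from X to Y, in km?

Haversine: a = sin²(Δφ/2)+cos φ₁ cos φ₂ sin²(Δλ/2) = 0.00397;  σ = 2·atan2(√a,√(1−a))
σ = 7.222° → d = Rσ = 6373·0.12605 = 803 km

803 km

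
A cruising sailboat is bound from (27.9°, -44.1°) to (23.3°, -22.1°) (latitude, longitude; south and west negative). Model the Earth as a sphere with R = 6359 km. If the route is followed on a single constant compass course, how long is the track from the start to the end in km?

2260 km

Δψ = ln[tan(π/4+φ₂/2)/tan(π/4+φ₁/2)] = -0.0891;  Δφ = -0.0803 rad,  Δλ = +0.3840 rad
q = Δφ/Δψ = 0.9015
d = R·√(Δφ² + q²Δλ²) = 6359·0.35533 = 2260 km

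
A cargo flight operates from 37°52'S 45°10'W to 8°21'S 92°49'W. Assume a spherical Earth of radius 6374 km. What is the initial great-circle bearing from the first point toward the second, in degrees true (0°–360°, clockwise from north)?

θ = atan2( sin Δλ·cos φ₂ ,  cos φ₁ sin φ₂ − sin φ₁ cos φ₂ cos Δλ )
  = atan2(-0.7312, +0.2945) = 291.94°

291.9°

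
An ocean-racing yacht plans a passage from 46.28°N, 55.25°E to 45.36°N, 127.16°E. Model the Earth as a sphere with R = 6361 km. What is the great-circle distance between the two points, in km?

5364 km

Haversine: a = sin²(Δφ/2)+cos φ₁ cos φ₂ sin²(Δλ/2) = 0.16748;  σ = 2·atan2(√a,√(1−a))
σ = 48.315° → d = Rσ = 6361·0.84325 = 5364 km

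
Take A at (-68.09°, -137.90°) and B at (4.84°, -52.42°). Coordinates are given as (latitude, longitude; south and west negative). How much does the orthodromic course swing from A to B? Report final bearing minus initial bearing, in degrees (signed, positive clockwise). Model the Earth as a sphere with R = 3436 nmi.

-62.1°

At departure: θ₁ = atan2(sin Δλ cos φ₂, cos φ₁ sin φ₂ − sin φ₁ cos φ₂ cos Δλ) = 84.00°
At arrival: θ₂ = atan2(sin Δλ cos φ₁, −cos φ₂ sin φ₁ + sin φ₂ cos φ₁ cos Δλ) = 21.87°
Δθ = θ₂ − θ₁ = -62.1°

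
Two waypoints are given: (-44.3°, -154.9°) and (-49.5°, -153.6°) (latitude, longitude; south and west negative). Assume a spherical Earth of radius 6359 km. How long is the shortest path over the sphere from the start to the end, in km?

Haversine: a = sin²(Δφ/2)+cos φ₁ cos φ₂ sin²(Δλ/2) = 0.00212;  σ = 2·atan2(√a,√(1−a))
σ = 5.275° → d = Rσ = 6359·0.09207 = 585 km

585 km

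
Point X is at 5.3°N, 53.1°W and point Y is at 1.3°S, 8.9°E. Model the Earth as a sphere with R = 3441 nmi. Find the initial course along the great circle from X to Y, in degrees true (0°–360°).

θ = atan2( sin Δλ·cos φ₂ ,  cos φ₁ sin φ₂ − sin φ₁ cos φ₂ cos Δλ )
  = atan2(+0.8827, -0.0659) = 94.27°

94.3°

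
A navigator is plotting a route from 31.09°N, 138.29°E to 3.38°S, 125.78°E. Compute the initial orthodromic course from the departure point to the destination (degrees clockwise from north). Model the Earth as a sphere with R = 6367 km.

N = sin Δλ·cos φ₂ = -0.2162;  D = cos φ₁ sin φ₂ − sin φ₁ cos φ₂ cos Δλ = -0.5537
initial course = atan2(N, D) = 201.33°

201.3°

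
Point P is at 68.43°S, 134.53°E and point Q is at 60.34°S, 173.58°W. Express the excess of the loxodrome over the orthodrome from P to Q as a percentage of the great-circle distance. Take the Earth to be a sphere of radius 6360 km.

2.9%

Great circle: σ = 0.4017 rad → d_gc = Rσ = 2554.7 km
Rhumb: Δφ = +0.1412, Δλ = +0.9057, Δψ = +0.3293, q = Δφ/Δψ = 0.4288 → d_rh = R√(Δφ²+q²Δλ²) = 2628.1 km
Excess = (2628.1 − 2554.7) / 2554.7 = 73.4 / 2554.7 = 2.87% ≈ 2.9%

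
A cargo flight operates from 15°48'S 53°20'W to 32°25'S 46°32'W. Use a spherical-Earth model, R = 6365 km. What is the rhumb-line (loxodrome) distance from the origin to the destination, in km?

1969 km

Δψ = ln[tan(π/4+φ₂/2)/tan(π/4+φ₁/2)] = -0.3193;  Δφ = -0.2900 rad,  Δλ = +0.1187 rad
q = Δφ/Δψ = 0.9083
d = R·√(Δφ² + q²Δλ²) = 6365·0.30940 = 1969 km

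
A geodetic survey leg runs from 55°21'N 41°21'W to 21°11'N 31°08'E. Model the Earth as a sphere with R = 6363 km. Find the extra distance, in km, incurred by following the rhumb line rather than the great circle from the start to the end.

Great circle: cos σ = sin φ₁ sin φ₂ + cos φ₁ cos φ₂ cos Δλ,  σ = 1.0964 rad → d_gc = 6976.2 km
Rhumb line: Δψ = -0.7865, q = Δφ/Δψ = 0.7582, d_rh = R√(Δφ²+q²Δλ²) = 7186.6 km
Excess = 7186.6 − 6976.2 = 210.4 ≈ 210 km

210 km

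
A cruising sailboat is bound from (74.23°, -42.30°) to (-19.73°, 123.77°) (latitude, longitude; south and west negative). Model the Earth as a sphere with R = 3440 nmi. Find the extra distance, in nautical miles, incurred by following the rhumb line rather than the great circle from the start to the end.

1505 nmi

Great circle: cos σ = sin φ₁ sin φ₂ + cos φ₁ cos φ₂ cos Δλ,  σ = 2.1812 rad → d_gc = 7503.2 nmi
Rhumb line: Δψ = -2.3283, q = Δφ/Δψ = 0.7043, d_rh = R√(Δφ²+q²Δλ²) = 9008.0 nmi
Excess = 9008.0 − 7503.2 = 1504.8 ≈ 1505 nmi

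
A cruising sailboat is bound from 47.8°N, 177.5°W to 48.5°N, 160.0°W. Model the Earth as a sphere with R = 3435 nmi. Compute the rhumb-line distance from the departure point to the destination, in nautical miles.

701 nmi

Δψ = ln[tan(π/4+φ₂/2)/tan(π/4+φ₁/2)] = +0.0183;  Δφ = +0.0122 rad,  Δλ = +0.3054 rad
q = Δφ/Δψ = 0.6672
d = R·√(Δφ² + q²Δλ²) = 3435·0.20414 = 701 nmi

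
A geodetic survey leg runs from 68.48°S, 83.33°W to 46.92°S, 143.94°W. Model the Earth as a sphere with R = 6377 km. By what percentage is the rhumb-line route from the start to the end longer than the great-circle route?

3.5%

Great circle: σ = 0.6394 rad → d_gc = Rσ = 4077.6 km
Rhumb: Δφ = +0.3763, Δλ = -1.0578, Δψ = +0.7310, q = Δφ/Δψ = 0.5148 → d_rh = R√(Δφ²+q²Δλ²) = 4221.2 km
Excess = (4221.2 − 4077.6) / 4077.6 = 143.6 / 4077.6 = 3.52% ≈ 3.5%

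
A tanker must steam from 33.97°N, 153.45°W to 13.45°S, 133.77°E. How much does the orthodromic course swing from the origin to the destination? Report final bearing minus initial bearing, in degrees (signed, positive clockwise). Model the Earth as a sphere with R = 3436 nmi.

-16.3°

At departure: θ₁ = atan2(sin Δλ cos φ₂, cos φ₁ sin φ₂ − sin φ₁ cos φ₂ cos Δλ) = 249.15°
At arrival: θ₂ = atan2(sin Δλ cos φ₁, −cos φ₂ sin φ₁ + sin φ₂ cos φ₁ cos Δλ) = 232.83°
Δθ = θ₂ − θ₁ = -16.3°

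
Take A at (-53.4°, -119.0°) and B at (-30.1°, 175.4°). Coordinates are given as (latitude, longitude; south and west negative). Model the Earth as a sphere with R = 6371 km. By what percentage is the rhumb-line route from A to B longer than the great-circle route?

2.7%

Great circle: σ = 0.9075 rad → d_gc = Rσ = 5781.7 km
Rhumb: Δφ = +0.4067, Δλ = -1.1449, Δψ = +0.5552, q = Δφ/Δψ = 0.7325 → d_rh = R√(Δφ²+q²Δλ²) = 5938.2 km
Excess = (5938.2 − 5781.7) / 5781.7 = 156.5 / 5781.7 = 2.71% ≈ 2.7%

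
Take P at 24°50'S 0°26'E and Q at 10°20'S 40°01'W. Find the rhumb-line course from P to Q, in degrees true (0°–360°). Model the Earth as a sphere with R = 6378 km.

Meridional parts: M(φ₁)=-0.4477, M(φ₂)=-0.1813 → ΔM = +0.2663;  Δλ = -0.7060 rad
tan C = Δλ / ΔM = -2.6508 → C = 290.67°

290.7°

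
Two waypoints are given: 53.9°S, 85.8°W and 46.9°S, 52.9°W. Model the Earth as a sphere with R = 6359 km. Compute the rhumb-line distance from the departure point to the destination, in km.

2448 km

Δψ = ln[tan(π/4+φ₂/2)/tan(π/4+φ₁/2)] = +0.1921;  Δφ = +0.1222 rad,  Δλ = +0.5742 rad
q = Δφ/Δψ = 0.6359
d = R·√(Δφ² + q²Δλ²) = 6359·0.38502 = 2448 km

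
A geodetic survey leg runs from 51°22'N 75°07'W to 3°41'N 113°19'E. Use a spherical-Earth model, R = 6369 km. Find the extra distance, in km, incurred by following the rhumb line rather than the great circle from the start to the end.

Great circle: cos σ = sin φ₁ sin φ₂ + cos φ₁ cos φ₂ cos Δλ,  σ = 2.1726 rad → d_gc = 13837.2 km
Rhumb line: Δψ = -0.9840, q = Δφ/Δψ = 0.8458, d_rh = R√(Δφ²+q²Δλ²) = 16978.4 km
Excess = 16978.4 − 13837.2 = 3141.2 ≈ 3141 km

3141 km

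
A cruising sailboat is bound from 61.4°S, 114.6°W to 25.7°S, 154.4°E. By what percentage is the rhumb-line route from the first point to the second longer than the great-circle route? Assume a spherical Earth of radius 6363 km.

6.1%

Great circle: σ = 1.1883 rad → d_gc = Rσ = 7561.3 km
Rhumb: Δφ = +0.6231, Δλ = -1.5882, Δψ = +0.9025, q = Δφ/Δψ = 0.6904 → d_rh = R√(Δφ²+q²Δλ²) = 8024.9 km
Excess = (8024.9 − 7561.3) / 7561.3 = 463.6 / 7561.3 = 6.13% ≈ 6.1%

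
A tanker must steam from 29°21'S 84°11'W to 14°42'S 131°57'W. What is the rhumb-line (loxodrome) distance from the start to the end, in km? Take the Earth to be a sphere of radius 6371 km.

Rhumb course C = atan2(Δλ, Δψ) with Δψ = ln[tan(π/4+φ₂/2)/tan(π/4+φ₁/2)] = +0.2768, Δλ = -0.8337 → C = 288.37°
d = R·|Δφ| / |cos C| = 6371·0.25569 / 0.31513 = 5169 km

5169 km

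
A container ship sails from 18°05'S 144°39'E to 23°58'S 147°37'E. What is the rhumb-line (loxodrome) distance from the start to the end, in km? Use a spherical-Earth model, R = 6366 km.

722 km

Δψ = ln[tan(π/4+φ₂/2)/tan(π/4+φ₁/2)] = -0.1101;  Δφ = -0.1027 rad,  Δλ = +0.0518 rad
q = Δφ/Δψ = 0.9329
d = R·√(Δφ² + q²Δλ²) = 6366·0.11348 = 722 km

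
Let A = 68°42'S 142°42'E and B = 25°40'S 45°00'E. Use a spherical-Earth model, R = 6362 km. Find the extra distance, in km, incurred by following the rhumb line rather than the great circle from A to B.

Great circle: cos σ = sin φ₁ sin φ₂ + cos φ₁ cos φ₂ cos Δλ,  σ = 1.2029 rad → d_gc = 7652.67 km
Rhumb line: Δψ = +1.2073, q = Δφ/Δψ = 0.6221, d_rh = R√(Δφ²+q²Δλ²) = 8269.19 km
Excess = 8269.19 − 7652.67 = 616.52 ≈ 617 km

617 km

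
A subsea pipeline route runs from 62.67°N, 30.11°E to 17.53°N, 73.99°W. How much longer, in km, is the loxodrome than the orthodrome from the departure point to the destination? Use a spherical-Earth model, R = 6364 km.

Great circle: cos σ = sin φ₁ sin φ₂ + cos φ₁ cos φ₂ cos Δλ,  σ = 1.4092 rad → d_gc = 8967.9 km
Rhumb line: Δψ = -1.1033, q = Δφ/Δψ = 0.7141, d_rh = R√(Δφ²+q²Δλ²) = 9659.6 km
Excess = 9659.6 − 8967.9 = 691.7 ≈ 692 km

692 km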